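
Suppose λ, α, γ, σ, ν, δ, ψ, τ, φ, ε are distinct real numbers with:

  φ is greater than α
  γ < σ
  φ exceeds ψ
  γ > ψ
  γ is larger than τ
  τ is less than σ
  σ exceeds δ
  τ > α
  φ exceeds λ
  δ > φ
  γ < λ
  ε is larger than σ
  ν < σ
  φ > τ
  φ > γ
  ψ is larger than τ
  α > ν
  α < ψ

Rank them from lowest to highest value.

ν < α < τ < ψ < γ < λ < φ < δ < σ < ε

The consecutive links are each given: ν < α; α < τ; τ < ψ; ψ < γ; γ < λ; λ < φ; φ < δ; δ < σ; σ < ε.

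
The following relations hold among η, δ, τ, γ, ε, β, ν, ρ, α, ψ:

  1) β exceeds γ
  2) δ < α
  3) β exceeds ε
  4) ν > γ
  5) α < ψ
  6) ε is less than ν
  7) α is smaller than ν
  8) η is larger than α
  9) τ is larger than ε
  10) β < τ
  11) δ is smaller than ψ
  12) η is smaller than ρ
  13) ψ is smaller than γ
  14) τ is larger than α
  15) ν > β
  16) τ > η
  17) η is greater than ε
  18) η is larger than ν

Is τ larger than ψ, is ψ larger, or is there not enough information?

τ

ψ < γ < β < ν < η < τ, by transitivity through γ, β, ν, η.
So τ is larger.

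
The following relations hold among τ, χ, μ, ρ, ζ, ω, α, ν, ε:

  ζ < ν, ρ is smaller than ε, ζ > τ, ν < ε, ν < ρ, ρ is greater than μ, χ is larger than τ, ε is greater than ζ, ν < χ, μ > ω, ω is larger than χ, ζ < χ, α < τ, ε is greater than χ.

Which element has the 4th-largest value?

The consecutive relations fix a unique order: α < τ < ζ < ν < χ < ω < μ < ρ < ε.
The 4th largest is ω.

ω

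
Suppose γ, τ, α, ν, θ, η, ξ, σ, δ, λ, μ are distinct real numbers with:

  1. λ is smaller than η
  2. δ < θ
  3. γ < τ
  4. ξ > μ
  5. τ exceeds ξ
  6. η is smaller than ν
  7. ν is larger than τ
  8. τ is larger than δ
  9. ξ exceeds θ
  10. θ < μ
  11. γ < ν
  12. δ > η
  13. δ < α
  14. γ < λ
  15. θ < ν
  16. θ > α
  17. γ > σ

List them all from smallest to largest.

Nothing is placed below σ, so it is least; from there σ < γ; γ < λ; λ < η; η < δ; δ < α; α < θ; θ < μ; μ < ξ; ξ < τ; τ < ν, each given directly.

σ < γ < λ < η < δ < α < θ < μ < ξ < τ < ν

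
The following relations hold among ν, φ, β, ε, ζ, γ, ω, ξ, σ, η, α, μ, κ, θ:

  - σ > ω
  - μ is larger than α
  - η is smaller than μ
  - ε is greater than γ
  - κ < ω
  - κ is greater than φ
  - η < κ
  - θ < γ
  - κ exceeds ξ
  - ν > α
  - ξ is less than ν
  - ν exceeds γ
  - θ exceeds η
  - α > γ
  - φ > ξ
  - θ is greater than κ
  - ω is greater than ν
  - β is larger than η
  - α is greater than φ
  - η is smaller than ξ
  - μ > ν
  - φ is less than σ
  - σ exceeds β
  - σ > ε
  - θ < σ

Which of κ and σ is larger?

κ < θ and θ < γ give κ < γ.
Then γ < α extends the chain to α.
Then α < ν extends the chain to ν.
With ν < ω: κ < θ < γ < α < ν < ω.
Then ω < σ extends the chain to σ.
So κ < σ; σ is the larger of the two.

σ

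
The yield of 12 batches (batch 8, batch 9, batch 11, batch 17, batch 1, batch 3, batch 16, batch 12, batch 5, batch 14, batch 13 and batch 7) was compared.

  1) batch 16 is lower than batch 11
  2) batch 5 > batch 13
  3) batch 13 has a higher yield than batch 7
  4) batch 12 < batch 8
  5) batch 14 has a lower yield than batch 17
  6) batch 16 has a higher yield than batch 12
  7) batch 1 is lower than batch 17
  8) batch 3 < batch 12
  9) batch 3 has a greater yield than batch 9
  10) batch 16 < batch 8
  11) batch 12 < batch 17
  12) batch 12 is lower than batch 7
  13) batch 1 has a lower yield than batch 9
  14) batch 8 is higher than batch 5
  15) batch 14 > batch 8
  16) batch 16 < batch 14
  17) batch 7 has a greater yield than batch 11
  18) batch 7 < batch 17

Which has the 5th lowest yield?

The consecutive relations fix a unique order: batch 1 < batch 9 < batch 3 < batch 12 < batch 16 < batch 11 < batch 7 < batch 13 < batch 5 < batch 8 < batch 14 < batch 17.
The 5th smallest is batch 16.

batch 16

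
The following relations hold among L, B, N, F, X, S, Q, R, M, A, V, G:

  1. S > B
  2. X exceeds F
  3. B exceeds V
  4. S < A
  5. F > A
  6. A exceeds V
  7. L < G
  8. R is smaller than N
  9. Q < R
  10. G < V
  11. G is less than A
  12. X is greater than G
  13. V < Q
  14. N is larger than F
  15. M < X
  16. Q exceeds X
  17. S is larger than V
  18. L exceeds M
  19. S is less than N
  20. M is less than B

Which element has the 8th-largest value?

Piecing the relations together gives one ordering: M < L < G < V < B < S < A < F < X < Q < R < N.
Counting 8 from the largest end gives B.

B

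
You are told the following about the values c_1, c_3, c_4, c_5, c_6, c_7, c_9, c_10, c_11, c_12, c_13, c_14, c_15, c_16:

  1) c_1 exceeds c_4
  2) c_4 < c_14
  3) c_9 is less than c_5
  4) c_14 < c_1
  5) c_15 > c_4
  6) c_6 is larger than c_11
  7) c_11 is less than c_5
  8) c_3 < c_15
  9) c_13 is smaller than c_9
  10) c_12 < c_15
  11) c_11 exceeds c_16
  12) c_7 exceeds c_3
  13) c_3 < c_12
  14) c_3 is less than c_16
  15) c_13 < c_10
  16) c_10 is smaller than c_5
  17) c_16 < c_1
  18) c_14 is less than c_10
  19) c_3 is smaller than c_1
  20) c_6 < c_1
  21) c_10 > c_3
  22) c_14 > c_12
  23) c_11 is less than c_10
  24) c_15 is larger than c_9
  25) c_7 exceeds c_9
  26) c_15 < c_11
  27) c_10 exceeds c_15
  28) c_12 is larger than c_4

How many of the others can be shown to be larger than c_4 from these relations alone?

8

From c_4 the given relations immediately reach c_12, c_15, c_14, c_1.
From those, c_11, c_10 — 6 in total.
From those, c_6, c_5 — 8 in total.
No other element is forced above c_4 by the given relations, so the count is 8.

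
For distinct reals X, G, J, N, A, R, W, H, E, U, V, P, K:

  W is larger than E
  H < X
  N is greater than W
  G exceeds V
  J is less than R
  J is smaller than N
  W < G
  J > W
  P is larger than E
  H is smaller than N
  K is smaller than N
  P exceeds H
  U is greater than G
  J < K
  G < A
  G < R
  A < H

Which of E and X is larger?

X

E < W and W < G give E < G.
Then G < A extends the chain to A.
Then A < H extends the chain to H.
Then H < X extends the chain to X.
So E < X; X is the larger of the two.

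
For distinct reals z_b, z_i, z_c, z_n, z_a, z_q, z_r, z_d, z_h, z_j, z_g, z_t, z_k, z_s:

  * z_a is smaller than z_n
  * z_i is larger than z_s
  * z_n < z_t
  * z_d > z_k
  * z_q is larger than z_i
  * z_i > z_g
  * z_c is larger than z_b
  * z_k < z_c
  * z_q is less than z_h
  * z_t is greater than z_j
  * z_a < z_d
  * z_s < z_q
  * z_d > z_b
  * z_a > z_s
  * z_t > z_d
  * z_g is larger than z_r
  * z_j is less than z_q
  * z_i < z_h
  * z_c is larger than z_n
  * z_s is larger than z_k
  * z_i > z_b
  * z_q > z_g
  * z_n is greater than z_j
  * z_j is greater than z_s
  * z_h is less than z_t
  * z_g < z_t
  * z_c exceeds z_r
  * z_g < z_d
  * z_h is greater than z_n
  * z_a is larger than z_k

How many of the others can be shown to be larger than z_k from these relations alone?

10

The elements the relations force above z_k are z_s, z_j, z_a, z_n, z_i, z_q, z_c, z_d, z_h, z_t — no chain reaches any other.
That is 10.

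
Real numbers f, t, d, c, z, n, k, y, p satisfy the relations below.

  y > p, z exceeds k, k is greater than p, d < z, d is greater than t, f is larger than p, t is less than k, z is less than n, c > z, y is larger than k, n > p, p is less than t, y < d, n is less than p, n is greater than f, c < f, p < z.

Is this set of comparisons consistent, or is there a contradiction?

Chaining the given relations yields p < t < k < y < d < z < c < f < n, so p < n. But one relation states n < p. These cannot both hold.

inconsistent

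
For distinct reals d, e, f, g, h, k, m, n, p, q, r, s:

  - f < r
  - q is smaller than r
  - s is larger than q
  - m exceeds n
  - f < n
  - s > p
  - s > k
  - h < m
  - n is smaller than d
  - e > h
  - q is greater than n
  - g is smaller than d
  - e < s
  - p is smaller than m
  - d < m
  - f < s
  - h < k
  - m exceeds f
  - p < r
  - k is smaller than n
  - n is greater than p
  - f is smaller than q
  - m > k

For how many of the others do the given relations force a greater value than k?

Directly above k: n, s, m.
One step further: q, d (5 so far).
One step further: r (6 so far).
Nothing else is reachable above k; 6 in all.

6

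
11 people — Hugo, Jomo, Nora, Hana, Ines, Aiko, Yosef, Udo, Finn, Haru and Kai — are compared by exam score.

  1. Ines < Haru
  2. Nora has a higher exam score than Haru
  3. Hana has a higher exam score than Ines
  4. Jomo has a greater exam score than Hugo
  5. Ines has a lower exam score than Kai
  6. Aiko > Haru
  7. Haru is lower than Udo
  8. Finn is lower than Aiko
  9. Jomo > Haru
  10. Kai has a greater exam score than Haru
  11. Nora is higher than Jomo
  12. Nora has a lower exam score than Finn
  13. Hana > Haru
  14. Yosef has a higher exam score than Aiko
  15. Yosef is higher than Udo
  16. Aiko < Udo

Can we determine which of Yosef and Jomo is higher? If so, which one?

Yosef

Chaining the given relations: Jomo < Nora < Finn < Aiko < Yosef.
So Yosef is higher.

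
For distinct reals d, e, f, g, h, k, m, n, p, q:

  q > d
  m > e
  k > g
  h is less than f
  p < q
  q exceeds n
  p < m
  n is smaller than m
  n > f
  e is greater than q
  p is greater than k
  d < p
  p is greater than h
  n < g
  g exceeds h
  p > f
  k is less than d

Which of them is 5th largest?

The consecutive relations fix a unique order: h < f < n < g < k < d < p < q < e < m.
Counting 5 from the largest end gives d.

d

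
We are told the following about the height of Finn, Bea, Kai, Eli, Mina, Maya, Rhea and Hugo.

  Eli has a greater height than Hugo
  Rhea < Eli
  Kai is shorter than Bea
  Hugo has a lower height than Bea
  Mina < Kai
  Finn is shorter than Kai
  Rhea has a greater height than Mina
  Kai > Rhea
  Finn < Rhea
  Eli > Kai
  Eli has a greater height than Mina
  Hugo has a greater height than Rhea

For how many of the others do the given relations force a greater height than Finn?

The elements the relations force above Finn are Rhea, Kai, Hugo, Bea, Eli — no chain reaches any other.
That is 5.

5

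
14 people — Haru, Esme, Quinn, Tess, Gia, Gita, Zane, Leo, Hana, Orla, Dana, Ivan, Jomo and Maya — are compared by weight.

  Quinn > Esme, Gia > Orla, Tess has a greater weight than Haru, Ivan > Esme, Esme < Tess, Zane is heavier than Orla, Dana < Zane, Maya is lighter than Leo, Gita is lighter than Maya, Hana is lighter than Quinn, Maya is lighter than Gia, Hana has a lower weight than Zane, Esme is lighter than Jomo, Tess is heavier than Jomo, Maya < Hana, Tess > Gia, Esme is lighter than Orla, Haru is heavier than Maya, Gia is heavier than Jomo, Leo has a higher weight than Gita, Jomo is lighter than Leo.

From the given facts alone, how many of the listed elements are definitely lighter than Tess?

7

The elements the relations force below Tess are Gita, Esme, Maya, Jomo, Orla, Haru, Gia — no chain reaches any other.
That is 7.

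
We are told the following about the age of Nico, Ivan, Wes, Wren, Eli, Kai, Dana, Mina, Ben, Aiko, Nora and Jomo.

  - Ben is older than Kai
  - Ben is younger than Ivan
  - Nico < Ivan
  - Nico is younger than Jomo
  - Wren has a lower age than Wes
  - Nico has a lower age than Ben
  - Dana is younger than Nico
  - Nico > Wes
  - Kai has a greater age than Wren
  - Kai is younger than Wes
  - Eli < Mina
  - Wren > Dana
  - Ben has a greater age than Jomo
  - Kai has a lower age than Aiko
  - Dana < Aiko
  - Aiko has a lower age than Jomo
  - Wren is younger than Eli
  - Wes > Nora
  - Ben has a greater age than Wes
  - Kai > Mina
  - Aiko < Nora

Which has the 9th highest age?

Mina

The consecutive relations fix a unique order: Dana < Wren < Eli < Mina < Kai < Aiko < Nora < Wes < Nico < Jomo < Ben < Ivan.
Counting 9 from the largest end gives Mina.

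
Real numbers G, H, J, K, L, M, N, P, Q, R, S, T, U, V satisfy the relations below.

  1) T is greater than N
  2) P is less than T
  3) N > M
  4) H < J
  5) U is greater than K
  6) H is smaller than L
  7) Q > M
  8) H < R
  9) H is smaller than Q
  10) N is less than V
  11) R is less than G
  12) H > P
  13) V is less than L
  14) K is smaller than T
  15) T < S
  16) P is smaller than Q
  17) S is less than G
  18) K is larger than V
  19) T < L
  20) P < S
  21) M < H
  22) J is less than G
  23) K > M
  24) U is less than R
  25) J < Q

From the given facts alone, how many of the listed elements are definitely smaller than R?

From R the given relations immediately reach H, U.
From those, P, M, K — 5 in total.
From those, V — 6 in total.
From those, N — 7 in total.
Nothing else is reachable below R; 7 in all.

7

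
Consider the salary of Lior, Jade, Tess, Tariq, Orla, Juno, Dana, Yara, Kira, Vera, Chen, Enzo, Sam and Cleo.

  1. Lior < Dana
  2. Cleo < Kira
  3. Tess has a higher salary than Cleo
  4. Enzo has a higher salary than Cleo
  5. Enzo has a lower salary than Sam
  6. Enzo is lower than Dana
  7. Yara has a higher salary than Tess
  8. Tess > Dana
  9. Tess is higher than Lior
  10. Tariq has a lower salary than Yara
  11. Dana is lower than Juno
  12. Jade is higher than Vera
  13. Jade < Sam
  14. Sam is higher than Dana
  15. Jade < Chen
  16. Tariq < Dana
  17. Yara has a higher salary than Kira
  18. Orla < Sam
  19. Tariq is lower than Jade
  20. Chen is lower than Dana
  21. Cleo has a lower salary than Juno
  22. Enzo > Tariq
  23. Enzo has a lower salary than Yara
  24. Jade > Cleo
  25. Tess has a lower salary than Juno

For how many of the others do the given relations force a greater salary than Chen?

The elements the relations force above Chen are Dana, Tess, Yara, Sam, Juno — no chain reaches any other.
That is 5.

5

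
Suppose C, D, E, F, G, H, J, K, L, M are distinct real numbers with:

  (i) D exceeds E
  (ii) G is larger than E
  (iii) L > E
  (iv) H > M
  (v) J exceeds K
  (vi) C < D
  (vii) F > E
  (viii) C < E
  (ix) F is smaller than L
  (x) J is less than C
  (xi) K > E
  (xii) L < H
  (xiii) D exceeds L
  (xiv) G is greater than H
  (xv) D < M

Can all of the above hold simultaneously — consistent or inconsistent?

inconsistent

We have E < K stated directly, yet also K < J < C < E by chaining the others — so K < E. Contradiction.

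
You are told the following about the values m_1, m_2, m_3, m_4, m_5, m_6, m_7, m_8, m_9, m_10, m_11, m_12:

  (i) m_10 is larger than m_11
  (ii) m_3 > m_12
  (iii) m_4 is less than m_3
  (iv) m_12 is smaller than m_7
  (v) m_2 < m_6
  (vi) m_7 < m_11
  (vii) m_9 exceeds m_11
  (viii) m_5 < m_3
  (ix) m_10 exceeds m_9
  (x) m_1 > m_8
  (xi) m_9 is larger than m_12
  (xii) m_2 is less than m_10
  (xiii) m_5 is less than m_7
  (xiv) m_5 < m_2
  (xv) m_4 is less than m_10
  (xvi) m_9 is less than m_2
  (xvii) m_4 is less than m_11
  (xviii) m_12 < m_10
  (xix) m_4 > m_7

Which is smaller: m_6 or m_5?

m_5 < m_7 < m_4 < m_11 < m_9 < m_2 < m_6, by transitivity through m_7, m_4, m_11, m_9, m_2.
So m_5 < m_6; m_5 is the smaller of the two.

m_5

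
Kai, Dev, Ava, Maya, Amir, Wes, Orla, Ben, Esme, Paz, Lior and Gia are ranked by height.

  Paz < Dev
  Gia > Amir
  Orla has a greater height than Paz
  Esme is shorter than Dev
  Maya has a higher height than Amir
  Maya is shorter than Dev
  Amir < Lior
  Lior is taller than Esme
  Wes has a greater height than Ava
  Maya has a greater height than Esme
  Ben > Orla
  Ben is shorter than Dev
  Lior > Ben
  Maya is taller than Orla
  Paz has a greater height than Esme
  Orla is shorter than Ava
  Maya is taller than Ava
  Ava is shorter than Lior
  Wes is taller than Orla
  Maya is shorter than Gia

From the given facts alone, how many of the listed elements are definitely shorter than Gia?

Directly below Gia: Amir, Maya.
One step further: Esme, Orla, Ava (5 so far).
One step further: Paz (6 so far).
Nothing else is reachable below Gia; 6 in all.

6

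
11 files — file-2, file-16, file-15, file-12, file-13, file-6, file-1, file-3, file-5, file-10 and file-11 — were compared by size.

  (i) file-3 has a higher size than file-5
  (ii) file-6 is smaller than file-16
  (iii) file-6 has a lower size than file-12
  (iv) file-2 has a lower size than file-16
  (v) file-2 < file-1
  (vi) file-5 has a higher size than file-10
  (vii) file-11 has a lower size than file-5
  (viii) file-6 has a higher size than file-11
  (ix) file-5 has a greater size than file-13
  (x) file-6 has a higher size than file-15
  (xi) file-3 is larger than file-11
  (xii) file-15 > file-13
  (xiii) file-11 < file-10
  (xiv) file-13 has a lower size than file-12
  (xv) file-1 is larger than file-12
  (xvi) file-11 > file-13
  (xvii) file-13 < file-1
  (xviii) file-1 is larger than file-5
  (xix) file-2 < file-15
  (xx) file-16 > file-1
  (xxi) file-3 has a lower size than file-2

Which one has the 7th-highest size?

file-3

Piecing the relations together gives one ordering: file-13 < file-11 < file-10 < file-5 < file-3 < file-2 < file-15 < file-6 < file-12 < file-1 < file-16.
Counting 7 from the largest end gives file-3.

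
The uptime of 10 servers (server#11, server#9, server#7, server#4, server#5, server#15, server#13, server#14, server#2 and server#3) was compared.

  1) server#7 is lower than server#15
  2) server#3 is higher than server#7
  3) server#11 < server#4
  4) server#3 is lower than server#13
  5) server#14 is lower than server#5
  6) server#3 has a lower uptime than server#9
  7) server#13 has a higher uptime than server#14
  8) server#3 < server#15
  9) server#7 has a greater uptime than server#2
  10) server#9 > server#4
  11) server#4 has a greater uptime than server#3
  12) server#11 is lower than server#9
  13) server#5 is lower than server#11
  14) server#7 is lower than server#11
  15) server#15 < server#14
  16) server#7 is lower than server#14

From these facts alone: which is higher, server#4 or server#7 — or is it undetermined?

server#4

Link the given pairs in sequence: server#7 < server#3; server#3 < server#15; server#15 < server#14; server#14 < server#5; server#5 < server#11; server#11 < server#4.
Chaining these gives server#7 < server#3 < server#15 < server#14 < server#5 < server#11 < server#4.
So server#4 is higher.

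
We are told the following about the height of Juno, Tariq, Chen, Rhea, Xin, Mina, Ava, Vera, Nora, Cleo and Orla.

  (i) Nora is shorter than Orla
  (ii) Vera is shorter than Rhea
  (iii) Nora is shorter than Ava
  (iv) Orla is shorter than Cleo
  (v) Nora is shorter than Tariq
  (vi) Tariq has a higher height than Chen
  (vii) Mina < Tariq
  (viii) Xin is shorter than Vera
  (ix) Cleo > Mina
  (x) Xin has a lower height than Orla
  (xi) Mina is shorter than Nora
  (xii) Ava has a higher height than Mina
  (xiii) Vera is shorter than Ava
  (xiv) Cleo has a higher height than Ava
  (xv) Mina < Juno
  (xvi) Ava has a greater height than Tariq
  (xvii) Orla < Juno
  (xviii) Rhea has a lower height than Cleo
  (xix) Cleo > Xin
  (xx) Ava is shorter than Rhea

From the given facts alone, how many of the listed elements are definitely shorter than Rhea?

From Rhea the given relations immediately reach Vera, Ava.
From those, Mina, Nora, Tariq, Xin — 6 in total.
From those, Chen — 7 in total.
Nothing else is reachable below Rhea; 7 in all.

7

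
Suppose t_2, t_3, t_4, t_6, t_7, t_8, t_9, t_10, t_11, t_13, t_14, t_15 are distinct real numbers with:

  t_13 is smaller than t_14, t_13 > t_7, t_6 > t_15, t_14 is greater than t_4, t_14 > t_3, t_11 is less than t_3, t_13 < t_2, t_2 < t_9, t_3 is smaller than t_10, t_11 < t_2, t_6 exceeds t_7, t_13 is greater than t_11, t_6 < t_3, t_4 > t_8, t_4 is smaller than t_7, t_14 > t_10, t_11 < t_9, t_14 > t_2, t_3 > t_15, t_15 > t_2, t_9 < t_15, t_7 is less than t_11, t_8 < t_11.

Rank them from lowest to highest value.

Nothing is placed below t_8, so it is least; from there t_8 < t_4; t_4 < t_7; t_7 < t_11; t_11 < t_13; t_13 < t_2; t_2 < t_9; t_9 < t_15; t_15 < t_6; t_6 < t_3; t_3 < t_10; t_10 < t_14, each given directly.

t_8 < t_4 < t_7 < t_11 < t_13 < t_2 < t_9 < t_15 < t_6 < t_3 < t_10 < t_14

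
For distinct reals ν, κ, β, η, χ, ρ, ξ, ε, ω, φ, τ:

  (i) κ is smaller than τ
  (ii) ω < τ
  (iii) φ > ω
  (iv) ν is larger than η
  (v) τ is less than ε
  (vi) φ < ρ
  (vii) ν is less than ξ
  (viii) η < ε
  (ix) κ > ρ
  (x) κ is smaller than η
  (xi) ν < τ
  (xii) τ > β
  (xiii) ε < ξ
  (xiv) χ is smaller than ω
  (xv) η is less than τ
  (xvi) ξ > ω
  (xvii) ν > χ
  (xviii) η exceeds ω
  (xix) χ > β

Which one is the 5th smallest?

Chaining the given pairs: β < χ < ω < φ < ρ < κ < η < ν < τ < ε < ξ.
The 5th smallest is ρ.

ρ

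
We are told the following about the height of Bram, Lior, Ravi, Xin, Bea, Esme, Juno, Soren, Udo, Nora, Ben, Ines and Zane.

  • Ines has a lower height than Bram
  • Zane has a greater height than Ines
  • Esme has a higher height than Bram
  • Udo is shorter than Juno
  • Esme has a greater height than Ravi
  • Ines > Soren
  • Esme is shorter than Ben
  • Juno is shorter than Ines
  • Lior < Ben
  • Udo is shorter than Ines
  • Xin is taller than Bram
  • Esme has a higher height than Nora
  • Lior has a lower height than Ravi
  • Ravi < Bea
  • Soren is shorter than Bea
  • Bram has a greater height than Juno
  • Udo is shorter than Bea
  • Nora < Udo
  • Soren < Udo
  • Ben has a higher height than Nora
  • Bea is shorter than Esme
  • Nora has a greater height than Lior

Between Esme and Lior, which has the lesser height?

Following the relations from Lior: Lior < Nora < Udo < Juno < Ines < Bram < Esme.
So Lior < Esme; Lior is the shorter of the two.

Lior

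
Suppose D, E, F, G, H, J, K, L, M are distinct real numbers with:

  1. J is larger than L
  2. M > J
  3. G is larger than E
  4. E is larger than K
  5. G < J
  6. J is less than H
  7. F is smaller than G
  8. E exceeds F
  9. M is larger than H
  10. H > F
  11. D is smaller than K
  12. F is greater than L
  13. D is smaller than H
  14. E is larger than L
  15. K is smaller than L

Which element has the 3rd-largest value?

Piecing the relations together gives one ordering: D < K < L < F < E < G < J < H < M.
The 3rd largest is J.

J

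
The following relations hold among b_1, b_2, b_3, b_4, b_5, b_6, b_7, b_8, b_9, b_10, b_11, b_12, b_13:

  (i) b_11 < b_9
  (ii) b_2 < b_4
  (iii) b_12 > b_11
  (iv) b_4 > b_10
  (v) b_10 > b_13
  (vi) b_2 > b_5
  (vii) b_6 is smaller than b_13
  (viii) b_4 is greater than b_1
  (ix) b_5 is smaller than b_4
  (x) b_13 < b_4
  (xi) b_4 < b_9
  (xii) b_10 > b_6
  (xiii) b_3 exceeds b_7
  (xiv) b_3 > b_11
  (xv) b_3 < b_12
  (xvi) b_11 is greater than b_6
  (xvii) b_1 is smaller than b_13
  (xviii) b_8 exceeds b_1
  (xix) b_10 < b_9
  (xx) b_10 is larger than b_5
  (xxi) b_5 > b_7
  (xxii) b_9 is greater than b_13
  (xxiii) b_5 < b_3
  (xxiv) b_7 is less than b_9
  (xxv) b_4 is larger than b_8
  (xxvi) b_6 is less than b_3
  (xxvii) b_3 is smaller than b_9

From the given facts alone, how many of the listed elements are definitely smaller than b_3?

From b_3 the given relations immediately reach b_6, b_7, b_5, b_11.
No other element is forced below b_3 by the given relations, so the count is 4.

4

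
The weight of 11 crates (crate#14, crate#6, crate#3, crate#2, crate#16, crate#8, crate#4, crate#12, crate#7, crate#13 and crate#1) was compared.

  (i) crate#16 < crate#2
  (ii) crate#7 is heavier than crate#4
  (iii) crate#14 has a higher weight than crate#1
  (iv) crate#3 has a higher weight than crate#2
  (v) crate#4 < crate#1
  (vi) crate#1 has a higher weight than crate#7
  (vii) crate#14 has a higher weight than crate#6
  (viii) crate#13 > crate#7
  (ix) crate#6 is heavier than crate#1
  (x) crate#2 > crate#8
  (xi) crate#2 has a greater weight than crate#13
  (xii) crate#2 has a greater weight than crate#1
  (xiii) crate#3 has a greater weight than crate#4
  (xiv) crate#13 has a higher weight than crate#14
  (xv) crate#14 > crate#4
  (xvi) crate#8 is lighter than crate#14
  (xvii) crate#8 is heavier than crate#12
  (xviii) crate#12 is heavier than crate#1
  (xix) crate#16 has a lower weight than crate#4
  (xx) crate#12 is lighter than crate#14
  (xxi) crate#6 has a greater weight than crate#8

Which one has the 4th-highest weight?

Chaining the given pairs: crate#16 < crate#4 < crate#7 < crate#1 < crate#12 < crate#8 < crate#6 < crate#14 < crate#13 < crate#2 < crate#3.
The 4th largest is crate#14.

crate#14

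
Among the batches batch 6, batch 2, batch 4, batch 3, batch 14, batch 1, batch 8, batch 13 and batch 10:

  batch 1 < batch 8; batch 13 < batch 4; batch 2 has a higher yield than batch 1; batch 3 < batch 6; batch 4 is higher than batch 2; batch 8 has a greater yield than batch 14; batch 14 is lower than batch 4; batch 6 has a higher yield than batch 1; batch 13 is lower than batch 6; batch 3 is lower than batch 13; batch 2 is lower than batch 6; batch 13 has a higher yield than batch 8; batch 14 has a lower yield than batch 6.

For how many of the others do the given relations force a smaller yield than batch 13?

4

From batch 13 the given relations immediately reach batch 3, batch 8.
From those, batch 14, batch 1 — 4 in total.
Nothing else is reachable below batch 13; 4 in all.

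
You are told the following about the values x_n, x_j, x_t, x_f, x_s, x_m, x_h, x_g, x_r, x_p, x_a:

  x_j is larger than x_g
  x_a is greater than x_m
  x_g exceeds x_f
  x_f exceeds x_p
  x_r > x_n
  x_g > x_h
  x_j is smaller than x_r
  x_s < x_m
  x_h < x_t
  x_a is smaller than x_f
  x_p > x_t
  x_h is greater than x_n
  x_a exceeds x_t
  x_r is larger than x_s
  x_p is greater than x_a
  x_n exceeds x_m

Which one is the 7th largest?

Piecing the relations together gives one ordering: x_s < x_m < x_n < x_h < x_t < x_a < x_p < x_f < x_g < x_j < x_r.
Counting 7 from the largest end gives x_t.

x_t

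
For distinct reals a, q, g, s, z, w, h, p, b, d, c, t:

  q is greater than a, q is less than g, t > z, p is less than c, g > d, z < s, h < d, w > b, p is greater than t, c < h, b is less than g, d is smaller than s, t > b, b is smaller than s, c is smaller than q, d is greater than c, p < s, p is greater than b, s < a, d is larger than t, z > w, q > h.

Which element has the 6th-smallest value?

c

The consecutive relations fix a unique order: b < w < z < t < p < c < h < d < s < a < q < g.
Counting 6 from the smallest end gives c.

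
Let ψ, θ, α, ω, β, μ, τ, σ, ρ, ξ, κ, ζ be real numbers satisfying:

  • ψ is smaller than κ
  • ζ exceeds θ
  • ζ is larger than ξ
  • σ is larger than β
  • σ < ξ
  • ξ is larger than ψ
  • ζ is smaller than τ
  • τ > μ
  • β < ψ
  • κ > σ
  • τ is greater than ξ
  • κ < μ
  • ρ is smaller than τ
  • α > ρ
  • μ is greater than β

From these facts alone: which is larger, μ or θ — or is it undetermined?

Following every chain through θ: above θ we get ζ, τ.
μ is not reached, and no chain runs the other way from μ to θ.
So the given relations leave the order of θ and μ undetermined.

undetermined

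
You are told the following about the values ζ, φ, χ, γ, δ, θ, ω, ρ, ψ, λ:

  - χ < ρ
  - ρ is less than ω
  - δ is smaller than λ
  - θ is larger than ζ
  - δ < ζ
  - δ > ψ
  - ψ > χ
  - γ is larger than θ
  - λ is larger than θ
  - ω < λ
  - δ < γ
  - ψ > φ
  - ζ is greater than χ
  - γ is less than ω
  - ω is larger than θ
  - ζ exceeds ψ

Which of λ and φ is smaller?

φ < ψ < δ < ζ < θ < γ < ω < λ, by transitivity through ψ, δ, ζ, θ, γ, ω.
So φ < λ; φ is the smaller of the two.

φ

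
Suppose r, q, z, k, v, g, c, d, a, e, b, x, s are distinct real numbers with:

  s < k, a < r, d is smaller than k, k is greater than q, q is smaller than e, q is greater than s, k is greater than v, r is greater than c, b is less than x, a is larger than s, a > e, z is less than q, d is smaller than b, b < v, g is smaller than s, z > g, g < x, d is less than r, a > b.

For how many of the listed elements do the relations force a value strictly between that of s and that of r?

The relations place s below r. An element lies strictly between them when it is forced above s and also forced below r.
Above s: {q, e, k, a}. Below r: {d, g, b, z, q, e, c, a}.
Intersection: {q, e, a} — 3.

3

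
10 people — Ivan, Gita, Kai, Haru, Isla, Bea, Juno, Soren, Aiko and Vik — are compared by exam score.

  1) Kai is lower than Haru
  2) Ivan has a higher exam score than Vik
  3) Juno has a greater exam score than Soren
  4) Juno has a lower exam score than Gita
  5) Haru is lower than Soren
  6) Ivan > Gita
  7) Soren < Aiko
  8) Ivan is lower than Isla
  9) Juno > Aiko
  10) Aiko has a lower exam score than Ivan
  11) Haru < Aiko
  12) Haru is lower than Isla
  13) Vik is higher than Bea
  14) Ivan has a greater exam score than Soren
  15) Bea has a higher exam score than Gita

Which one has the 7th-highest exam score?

Aiko

The consecutive relations fix a unique order: Kai < Haru < Soren < Aiko < Juno < Gita < Bea < Vik < Ivan < Isla.
Counting 7 from the largest end gives Aiko.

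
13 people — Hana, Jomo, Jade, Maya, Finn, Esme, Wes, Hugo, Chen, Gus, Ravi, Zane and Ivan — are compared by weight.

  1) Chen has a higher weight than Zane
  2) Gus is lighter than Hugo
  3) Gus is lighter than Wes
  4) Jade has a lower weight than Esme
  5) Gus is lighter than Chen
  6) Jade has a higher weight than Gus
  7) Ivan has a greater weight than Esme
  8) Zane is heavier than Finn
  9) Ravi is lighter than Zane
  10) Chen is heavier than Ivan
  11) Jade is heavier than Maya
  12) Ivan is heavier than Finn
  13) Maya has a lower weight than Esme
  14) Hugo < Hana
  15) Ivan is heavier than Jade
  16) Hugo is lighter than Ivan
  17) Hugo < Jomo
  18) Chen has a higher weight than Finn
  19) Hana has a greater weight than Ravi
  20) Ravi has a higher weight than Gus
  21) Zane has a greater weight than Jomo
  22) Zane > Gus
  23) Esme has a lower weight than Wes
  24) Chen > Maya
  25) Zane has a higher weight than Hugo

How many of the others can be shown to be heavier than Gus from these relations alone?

10

Directly above Gus: Jade, Ravi, Wes, Hugo, Zane, Chen.
One step further: Esme, Ivan, Jomo, Hana (10 so far).
No other element is forced above Gus by the given relations, so the count is 10.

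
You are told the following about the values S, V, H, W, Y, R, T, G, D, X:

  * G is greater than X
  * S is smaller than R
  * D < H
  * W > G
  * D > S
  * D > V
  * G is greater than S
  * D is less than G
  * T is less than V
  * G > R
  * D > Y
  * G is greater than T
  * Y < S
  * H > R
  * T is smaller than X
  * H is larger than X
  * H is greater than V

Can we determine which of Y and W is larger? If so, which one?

The relevant relations are Y < S; S < R; R < G; G < W.
Chaining these gives Y < S < R < G < W.
So W is larger.

W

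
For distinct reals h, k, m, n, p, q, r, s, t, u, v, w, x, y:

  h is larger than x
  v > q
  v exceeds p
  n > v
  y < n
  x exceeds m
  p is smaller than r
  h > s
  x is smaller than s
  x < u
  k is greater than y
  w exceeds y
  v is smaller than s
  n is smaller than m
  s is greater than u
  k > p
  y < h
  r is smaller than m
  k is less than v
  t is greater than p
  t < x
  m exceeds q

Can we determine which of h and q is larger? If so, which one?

q < v and v < n give q < n.
With n < m: q < v < n < m.
Then m < x extends the chain to x.
Then x < u extends the chain to u.
With u < s: q < v < n < m < x < u < s.
Then s < h extends the chain to h.
So h is larger.

h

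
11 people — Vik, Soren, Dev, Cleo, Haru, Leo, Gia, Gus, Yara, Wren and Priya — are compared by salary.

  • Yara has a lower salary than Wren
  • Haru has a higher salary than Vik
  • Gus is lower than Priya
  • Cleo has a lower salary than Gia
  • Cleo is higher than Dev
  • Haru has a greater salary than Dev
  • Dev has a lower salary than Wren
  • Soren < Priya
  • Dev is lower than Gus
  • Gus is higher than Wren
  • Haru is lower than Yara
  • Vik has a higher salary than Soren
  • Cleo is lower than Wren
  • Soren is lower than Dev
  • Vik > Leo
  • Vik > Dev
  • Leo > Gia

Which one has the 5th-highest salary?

Piecing the relations together gives one ordering: Soren < Dev < Cleo < Gia < Leo < Vik < Haru < Yara < Wren < Gus < Priya.
Counting 5 from the largest end gives Haru.

Haru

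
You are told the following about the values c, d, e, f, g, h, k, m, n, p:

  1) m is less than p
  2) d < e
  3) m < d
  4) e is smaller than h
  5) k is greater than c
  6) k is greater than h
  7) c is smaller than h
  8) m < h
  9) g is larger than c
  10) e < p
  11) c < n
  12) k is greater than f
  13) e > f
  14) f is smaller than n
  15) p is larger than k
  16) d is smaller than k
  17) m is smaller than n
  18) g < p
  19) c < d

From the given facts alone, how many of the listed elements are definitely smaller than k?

From k the given relations immediately reach c, f, d, h.
From those, m, e — 6 in total.
Nothing else is reachable below k; 6 in all.

6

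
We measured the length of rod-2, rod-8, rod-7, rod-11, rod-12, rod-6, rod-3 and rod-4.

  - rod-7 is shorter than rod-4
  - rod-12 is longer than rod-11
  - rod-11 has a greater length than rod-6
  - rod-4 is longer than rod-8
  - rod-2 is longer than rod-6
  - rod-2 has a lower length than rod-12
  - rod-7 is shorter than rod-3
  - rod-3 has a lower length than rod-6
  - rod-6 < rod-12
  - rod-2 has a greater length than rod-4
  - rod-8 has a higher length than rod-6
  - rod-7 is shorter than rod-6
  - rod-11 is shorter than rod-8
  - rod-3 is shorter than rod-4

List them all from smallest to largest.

rod-7 < rod-3 < rod-6 < rod-11 < rod-8 < rod-4 < rod-2 < rod-12

Nothing is placed below rod-7, so it is least; from there rod-7 < rod-3; rod-3 < rod-6; rod-6 < rod-11; rod-11 < rod-8; rod-8 < rod-4; rod-4 < rod-2; rod-2 < rod-12, each given directly.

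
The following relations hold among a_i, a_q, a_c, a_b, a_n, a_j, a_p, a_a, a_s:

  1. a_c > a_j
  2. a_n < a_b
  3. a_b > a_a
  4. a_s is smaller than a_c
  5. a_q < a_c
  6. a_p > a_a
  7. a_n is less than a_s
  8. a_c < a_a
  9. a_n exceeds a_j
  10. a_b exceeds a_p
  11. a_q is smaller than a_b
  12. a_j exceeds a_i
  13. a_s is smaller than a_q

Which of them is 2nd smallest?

a_j

Chaining the given pairs: a_i < a_j < a_n < a_s < a_q < a_c < a_a < a_p < a_b.
The 2nd smallest is a_j.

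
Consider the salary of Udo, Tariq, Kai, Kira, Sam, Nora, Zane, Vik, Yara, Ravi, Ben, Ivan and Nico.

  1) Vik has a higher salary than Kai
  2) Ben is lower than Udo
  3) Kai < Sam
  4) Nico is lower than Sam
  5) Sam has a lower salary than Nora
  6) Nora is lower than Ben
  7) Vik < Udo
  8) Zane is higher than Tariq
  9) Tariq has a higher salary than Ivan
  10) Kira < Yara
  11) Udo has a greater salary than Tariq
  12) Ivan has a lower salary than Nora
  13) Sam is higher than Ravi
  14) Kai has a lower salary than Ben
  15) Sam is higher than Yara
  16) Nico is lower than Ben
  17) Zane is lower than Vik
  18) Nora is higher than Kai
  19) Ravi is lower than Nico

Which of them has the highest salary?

Chaining downward from Udo: directly below it, Tariq, Vik, Ben; then Nico, Ivan, Zane, Kai, Nora; then Ravi, Sam; then Yara; then Kira.
That covers every other element, and nothing is given above Udo, so Udo is the highest salary.

Udo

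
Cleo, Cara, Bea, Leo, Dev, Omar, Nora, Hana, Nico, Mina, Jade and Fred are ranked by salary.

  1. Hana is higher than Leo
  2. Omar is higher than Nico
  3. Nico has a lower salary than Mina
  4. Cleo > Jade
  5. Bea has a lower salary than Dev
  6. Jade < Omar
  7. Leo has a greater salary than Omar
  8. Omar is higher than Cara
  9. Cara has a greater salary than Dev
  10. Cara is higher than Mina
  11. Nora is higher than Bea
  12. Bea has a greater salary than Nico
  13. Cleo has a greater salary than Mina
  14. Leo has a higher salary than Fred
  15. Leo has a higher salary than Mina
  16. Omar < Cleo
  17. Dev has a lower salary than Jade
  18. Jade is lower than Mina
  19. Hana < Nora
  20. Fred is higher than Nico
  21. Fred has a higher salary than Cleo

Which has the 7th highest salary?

Cara

The consecutive relations fix a unique order: Nico < Bea < Dev < Jade < Mina < Cara < Omar < Cleo < Fred < Leo < Hana < Nora.
The 7th largest is Cara.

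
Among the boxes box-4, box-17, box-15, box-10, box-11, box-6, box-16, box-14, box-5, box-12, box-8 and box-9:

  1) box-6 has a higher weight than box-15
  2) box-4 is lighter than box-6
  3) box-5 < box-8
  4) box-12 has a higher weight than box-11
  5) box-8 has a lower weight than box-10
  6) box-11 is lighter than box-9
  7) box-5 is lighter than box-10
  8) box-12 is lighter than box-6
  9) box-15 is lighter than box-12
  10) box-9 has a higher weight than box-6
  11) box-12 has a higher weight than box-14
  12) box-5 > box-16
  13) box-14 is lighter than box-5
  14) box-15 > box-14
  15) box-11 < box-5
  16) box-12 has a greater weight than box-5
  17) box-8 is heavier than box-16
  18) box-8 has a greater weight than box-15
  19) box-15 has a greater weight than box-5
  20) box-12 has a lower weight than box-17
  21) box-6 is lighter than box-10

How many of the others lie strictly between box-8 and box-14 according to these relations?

2

The relations place box-14 below box-8. An element lies strictly between them when it is forced above box-14 and also forced below box-8.
Above box-14: {box-5, box-15, box-12, box-6, box-10, box-17, box-9}. Below box-8: {box-16, box-11, box-5, box-15}.
Intersection: {box-5, box-15} — 2.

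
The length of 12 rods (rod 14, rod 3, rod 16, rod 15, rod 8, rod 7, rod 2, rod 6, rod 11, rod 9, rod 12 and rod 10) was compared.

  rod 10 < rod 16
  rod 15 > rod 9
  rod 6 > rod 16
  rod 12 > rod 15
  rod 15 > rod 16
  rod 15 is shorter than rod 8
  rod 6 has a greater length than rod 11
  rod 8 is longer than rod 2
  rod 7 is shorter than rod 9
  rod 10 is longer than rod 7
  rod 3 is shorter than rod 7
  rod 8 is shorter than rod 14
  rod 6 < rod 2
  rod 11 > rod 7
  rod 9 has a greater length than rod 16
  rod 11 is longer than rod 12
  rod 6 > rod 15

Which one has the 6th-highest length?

rod 12

Chaining the given pairs: rod 3 < rod 7 < rod 10 < rod 16 < rod 9 < rod 15 < rod 12 < rod 11 < rod 6 < rod 2 < rod 8 < rod 14.
Counting 6 from the largest end gives rod 12.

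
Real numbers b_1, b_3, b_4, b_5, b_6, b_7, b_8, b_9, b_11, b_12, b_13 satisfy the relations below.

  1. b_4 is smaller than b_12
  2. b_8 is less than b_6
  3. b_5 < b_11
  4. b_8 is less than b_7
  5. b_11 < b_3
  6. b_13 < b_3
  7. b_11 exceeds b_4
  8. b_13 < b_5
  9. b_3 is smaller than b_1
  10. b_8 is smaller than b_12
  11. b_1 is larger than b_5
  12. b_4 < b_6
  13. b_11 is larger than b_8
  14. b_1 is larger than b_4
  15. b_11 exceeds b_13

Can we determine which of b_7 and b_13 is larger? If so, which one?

Following every chain through b_13: above b_13 we get b_5, b_11, b_3, b_1.
b_7 is not reached, and no chain runs the other way from b_7 to b_13.
So the given relations leave the order of b_13 and b_7 undetermined.

undetermined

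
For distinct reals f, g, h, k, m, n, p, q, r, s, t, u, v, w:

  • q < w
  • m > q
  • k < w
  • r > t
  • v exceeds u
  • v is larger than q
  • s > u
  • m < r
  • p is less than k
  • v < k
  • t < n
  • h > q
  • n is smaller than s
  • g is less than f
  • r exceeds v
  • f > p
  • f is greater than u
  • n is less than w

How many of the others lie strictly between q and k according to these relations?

1

The relations place q below k. An element lies strictly between them when it is forced above q and also forced below k.
Above q: {v, h, m, w, r}. Below k: {u, v, p}.
Intersection: {v} — 1.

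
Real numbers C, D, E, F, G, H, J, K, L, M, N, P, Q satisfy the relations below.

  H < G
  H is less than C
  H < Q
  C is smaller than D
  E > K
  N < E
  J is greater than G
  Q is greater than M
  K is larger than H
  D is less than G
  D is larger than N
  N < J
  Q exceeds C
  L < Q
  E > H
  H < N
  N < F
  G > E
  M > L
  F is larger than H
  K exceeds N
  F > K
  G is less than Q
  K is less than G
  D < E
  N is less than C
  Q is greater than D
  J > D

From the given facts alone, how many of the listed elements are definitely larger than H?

The elements the relations force above H are N, C, K, D, E, G, F, Q, J — no chain reaches any other.
That is 9.

9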